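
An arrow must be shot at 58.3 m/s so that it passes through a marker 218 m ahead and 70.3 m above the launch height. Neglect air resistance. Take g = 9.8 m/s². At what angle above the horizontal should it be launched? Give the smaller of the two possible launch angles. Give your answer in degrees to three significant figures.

Trajectory: y = x tanθ − g x² (1 + tan²θ)/(2v₀²). With x = 218, y = 70.3, v₀ = 58.3, g = 9.80:
68.51 tan²θ − 218 tanθ + (138.8) = 0.
tanθ = [218 ± √(218² − 4 × 68.51 × (138.8))] / (2 × 68.51) = (218 ± 97.38) / 137.0, giving tanθ = 0.8803 or 2.302.
θ = 41.36° or 66.52°; the smaller is 41.36°.

41.4°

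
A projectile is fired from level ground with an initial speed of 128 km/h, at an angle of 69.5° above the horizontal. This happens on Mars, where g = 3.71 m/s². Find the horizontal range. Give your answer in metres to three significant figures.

Convert: 128 km/h = 128/3.6 = 35.56 m/s.
vₓ = 35.56 cos 69.5° = 12.45 m/s; v_y0 = 35.56 sin 69.5° = 33.30 m/s.
Flight time T = 2 v_y0 / g = 17.95 s.
Horizontal distance R = vₓ T = 12.45 × 17.95 = 223.6 m.

224 m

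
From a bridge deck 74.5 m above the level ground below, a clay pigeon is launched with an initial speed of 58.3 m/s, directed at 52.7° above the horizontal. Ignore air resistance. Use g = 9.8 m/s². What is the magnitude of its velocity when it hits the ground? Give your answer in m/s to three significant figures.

69.7 m/s

vₓ = 58.30 cos 52.7° = 35.33 m/s; v_y0 = 58.30 sin 52.7° = 46.38 m/s.
Vertical motion (up positive, ground at y = 0): 4.900 t² − (46.38) t − 74.5 = 0, so t = (46.38 + √(46.38² + 2·9.80·74.5)) / 9.80 = (46.38 + 60.09) / 9.80 = 10.86 s.
Vertical velocity at impact: v_y = v_y0 − g t = 46.38 − 9.80 × 10.86 = −60.09 m/s.
Speed: |v| = √(vₓ² + v_y²) = √(35.33² + 60.09²) = 69.71 m/s.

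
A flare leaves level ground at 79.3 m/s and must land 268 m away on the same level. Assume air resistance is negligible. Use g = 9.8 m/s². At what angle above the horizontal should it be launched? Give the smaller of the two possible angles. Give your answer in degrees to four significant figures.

Level-ground range R = v₀² sin(2θ)/g ⇒ sin(2θ) = gR/v₀² = 9.80 × 268 / 79.3² = 0.4177.
2θ = 24.69° or 180° − 24.69° = 155.3°, so θ = 12.34° or 77.66°.
The smaller angle is 12.34°.

12.34°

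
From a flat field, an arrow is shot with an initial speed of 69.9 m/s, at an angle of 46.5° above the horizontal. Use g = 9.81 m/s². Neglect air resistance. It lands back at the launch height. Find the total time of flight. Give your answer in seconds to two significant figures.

Components: vₓ = 69.90 cos 46.5° = 48.12 m/s, v_y0 = 69.90 sin 46.5° = 50.70 m/s.
Time of flight on level ground: T = 2 v_y0 / g = 2 × 50.70 / 9.81 = 10.34 s.

10 s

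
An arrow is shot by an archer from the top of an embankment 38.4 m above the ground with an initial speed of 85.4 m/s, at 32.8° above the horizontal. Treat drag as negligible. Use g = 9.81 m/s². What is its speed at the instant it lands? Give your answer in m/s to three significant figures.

Horizontal component vₓ = 85.40 cos 32.8° = 71.78 m/s; vertical v_y0 = 85.40 sin 32.8° = 46.26 m/s.
Vertical motion (up positive, ground at y = 0): 4.905 t² − (46.26) t − 38.4 = 0, so t = (46.26 + √(46.26² + 2·9.81·38.4)) / 9.81 = (46.26 + 53.79) / 9.81 = 10.20 s.
Vertical velocity at impact: v_y = v_y0 − g t = 46.26 − 9.81 × 10.20 = −53.79 m/s.
Speed: |v| = √(vₓ² + v_y²) = √(71.78² + 53.79²) = 89.70 m/s.

89.7 m/s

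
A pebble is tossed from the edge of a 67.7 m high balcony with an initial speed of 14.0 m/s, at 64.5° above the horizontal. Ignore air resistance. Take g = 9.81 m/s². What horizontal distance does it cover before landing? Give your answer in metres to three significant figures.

31.5 m

vₓ = 14.00 cos 64.5° = 6.027 m/s; v_y0 = 14.00 sin 64.5° = 12.64 m/s.
With up positive and y = 0 at the ground: y(t) = 67.7 + (12.64) t − 4.905 t². Setting y = 0 and taking the positive root: t = [12.64 + √(12.64² + 2·9.81·67.7)] / 9.81 = (12.64 + 38.57) / 9.81 = 5.220 s.
Horizontal distance: R = vₓ t = 6.027 × 5.220 = 31.46 m.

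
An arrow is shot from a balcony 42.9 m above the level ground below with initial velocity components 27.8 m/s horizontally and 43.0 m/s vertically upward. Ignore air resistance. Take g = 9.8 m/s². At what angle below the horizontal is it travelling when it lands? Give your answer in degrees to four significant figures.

61.81°

Vertical motion (up positive, ground at y = 0): 4.900 t² − (43.00) t − 42.9 = 0, so t = (43.00 + √(43.00² + 2·9.80·42.9)) / 9.80 = (43.00 + 51.86) / 9.80 = 9.680 s.
At impact: v_y = v_y0 − g t = −51.86 m/s; vₓ = 27.80 m/s.
Angle below horizontal: arctan(|v_y|/vₓ) = arctan(51.86/27.80) = 61.81°.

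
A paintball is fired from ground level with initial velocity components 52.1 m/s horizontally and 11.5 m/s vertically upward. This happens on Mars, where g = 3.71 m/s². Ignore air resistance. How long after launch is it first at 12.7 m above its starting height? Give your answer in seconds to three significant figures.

1.44 s

Set y = v_y0 t − ½ g t² = 12.7: 1.855 t² − 11.50 t + 12.7 = 0.
Quadratic formula: t = (11.50 ± √38.016) / 3.71 = (11.50 ± 6.166) / 3.71 → t = 1.438 s or 4.762 s.
The first (ascending) time is 1.438 s.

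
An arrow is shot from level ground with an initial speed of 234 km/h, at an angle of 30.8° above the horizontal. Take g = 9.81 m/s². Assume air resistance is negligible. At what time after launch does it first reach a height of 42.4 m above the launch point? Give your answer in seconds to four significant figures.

Convert: 234 km/h = 234/3.6 = 65.00 m/s.
vₓ = 65.00 cos 30.8° = 55.83 m/s; v_y0 = 65.00 sin 30.8° = 33.28 m/s.
Require v_y0 t − ½ g t² = 42.4, i.e. 4.905 t² − 33.28 t + 42.4 = 0.
t = [33.28 ± √(33.28² − 2·9.81·42.4)] / 9.81 = (33.28 ± 16.61) / 9.81, so t = 1.700 s or t = 5.086 s.
The first (ascending) time is 1.700 s.

1.700 s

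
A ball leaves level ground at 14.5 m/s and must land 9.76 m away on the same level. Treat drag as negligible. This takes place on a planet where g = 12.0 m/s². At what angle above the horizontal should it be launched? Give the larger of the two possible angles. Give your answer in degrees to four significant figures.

73.07°

Level-ground range R = v₀² sin(2θ)/g ⇒ sin(2θ) = gR/v₀² = 12.0 × 9.76 / 14.5² = 0.5571.
2θ = 33.85° or 180° − 33.85° = 146.1°, so θ = 16.93° or 73.07°.
The larger angle is 73.07°.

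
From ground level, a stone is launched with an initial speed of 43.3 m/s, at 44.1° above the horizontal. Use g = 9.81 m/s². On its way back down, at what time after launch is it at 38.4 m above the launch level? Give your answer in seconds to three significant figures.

Horizontal component vₓ = 43.30 cos 44.1° = 31.09 m/s; vertical v_y0 = 43.30 sin 44.1° = 30.13 m/s.
Height y(t) = 30.13 t − 4.905 t² = 38.4 gives 4.905 t² − 30.13 t + 38.4 = 0.
t = [30.13 ± √(30.13² − 2·9.81·38.4)] / 9.81 = (30.13 ± 12.43) / 9.81, so t = 1.804 s or t = 4.339 s.
The descending-branch root is 4.339 s.

4.34 s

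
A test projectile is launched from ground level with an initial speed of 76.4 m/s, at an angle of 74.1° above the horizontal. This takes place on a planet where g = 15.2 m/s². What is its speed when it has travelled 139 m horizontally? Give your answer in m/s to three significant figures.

Horizontal component vₓ = 76.40 cos 74.1° = 20.93 m/s; vertical v_y0 = 76.40 sin 74.1° = 73.48 m/s.
At x = 139 m, t = x/vₓ = 139/20.93 = 6.641 s.
Vertical velocity there: v_y = v_y0 − g t = 73.48 − 15.2 × 6.641 = −27.47 m/s.
Speed: √(vₓ² + v_y²) = √(20.93² + 27.47²) = 34.53 m/s.

34.5 m/s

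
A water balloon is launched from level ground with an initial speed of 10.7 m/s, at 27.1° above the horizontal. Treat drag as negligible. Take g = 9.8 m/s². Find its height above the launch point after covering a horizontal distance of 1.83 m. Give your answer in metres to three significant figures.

Components: vₓ = 10.70 cos 27.1° = 9.525 m/s, v_y0 = 10.70 sin 27.1° = 4.874 m/s.
At x = 1.83 m, t = x/vₓ = 1.83/9.525 = 0.1921 s.
Height: y = v_y0 t − ½ g t² = 4.874 × 0.1921 − 4.900 × 0.1921² = 0.9365 − 0.1809 = 0.7556 m.

0.756 m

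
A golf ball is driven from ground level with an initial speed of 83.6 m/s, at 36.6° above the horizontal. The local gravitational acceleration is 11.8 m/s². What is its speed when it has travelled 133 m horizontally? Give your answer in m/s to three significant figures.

Resolve: vₓ = 83.60 cos 36.6° = 67.12 m/s and v_y0 = 83.60 sin 36.6° = 49.84 m/s.
At x = 133 m, t = x/vₓ = 133/67.12 = 1.982 s.
Vertical velocity there: v_y = v_y0 − g t = 49.84 − 11.8 × 1.982 = 26.46 m/s.
Speed: √(vₓ² + v_y²) = √(67.12² + 26.46²) = 72.14 m/s.

72.1 m/s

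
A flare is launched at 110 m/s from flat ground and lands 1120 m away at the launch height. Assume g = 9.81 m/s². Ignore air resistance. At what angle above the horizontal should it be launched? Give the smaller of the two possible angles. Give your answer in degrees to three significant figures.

R = v₀² sin 2θ / g gives sin 2θ = gR/v₀² = 9.81·1120/110² = 0.9080.
2θ = 65.23° or 180° − 65.23° = 114.8°, so θ = 32.62° or 57.38°.
The smaller angle is 32.62°.

32.6°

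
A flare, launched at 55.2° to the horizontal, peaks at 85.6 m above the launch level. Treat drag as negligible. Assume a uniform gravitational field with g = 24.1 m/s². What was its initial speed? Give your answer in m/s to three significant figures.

At the peak v_y = 0, so v_y0 = √(2gH) = √(2 × 24.1 × 85.6) = 64.23 m/s.
v_y0 = v₀ sin θ ⇒ v₀ = 64.23 / sin 55.2° = 78.22 m/s.

78.2 m/s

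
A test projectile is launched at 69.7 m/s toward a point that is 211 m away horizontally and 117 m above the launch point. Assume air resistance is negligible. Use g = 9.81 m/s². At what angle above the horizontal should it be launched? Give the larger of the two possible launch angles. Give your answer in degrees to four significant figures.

74.98°

Trajectory: y = x tanθ − g x² (1 + tan²θ)/(2v₀²). With x = 211, y = 117, v₀ = 69.7, g = 9.81:
44.95 tan²θ − 211 tanθ + (162.0) = 0.
tanθ = [211 ± √(211² − 4 × 44.95 × (162.0))] / (2 × 44.95) = (211 ± 124.1) / 89.90, giving tanθ = 0.9666 or 3.727.
θ = 44.03° or 74.98°; the larger is 74.98°.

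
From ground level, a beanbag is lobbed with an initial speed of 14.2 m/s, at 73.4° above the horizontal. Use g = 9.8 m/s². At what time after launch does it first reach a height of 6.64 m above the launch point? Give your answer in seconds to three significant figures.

0.632 s

vₓ = 14.20 cos 73.4° = 4.057 m/s; v_y0 = 14.20 sin 73.4° = 13.61 m/s.
Height y(t) = 13.61 t − 4.900 t² = 6.64 gives 4.900 t² − 13.61 t + 6.64 = 0.
Quadratic formula: t = (13.61 ± √55.039) / 9.80 = (13.61 ± 7.419) / 9.80 → t = 0.6316 s or 2.146 s.
The first (ascending) time is 0.6316 s.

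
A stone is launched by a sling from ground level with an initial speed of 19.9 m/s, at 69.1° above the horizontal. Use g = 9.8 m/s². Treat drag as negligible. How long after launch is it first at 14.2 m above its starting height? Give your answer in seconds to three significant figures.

1.06 s

vₓ = 19.90 cos 69.1° = 7.099 m/s; v_y0 = 19.90 sin 69.1° = 18.59 m/s.
Require v_y0 t − ½ g t² = 14.2, i.e. 4.900 t² − 18.59 t + 14.2 = 0.
Quadratic formula: t = (18.59 ± √67.293) / 9.80 = (18.59 ± 8.203) / 9.80 → t = 1.060 s or 2.734 s.
The first (ascending) time is 1.060 s.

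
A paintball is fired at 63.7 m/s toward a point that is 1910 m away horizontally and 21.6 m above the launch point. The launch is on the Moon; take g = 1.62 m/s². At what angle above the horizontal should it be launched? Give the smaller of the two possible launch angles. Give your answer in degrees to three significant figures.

25.7°

Trajectory: y = x tanθ − g x² (1 + tan²θ)/(2v₀²). With x = 1910, y = 21.6, v₀ = 63.7, g = 1.62:
728.2 tan²θ − 1910 tanθ + (749.8) = 0.
tanθ = [1910 ± √(1910² − 4 × 728.2 × (749.8))] / (2 × 728.2) = (1910 ± 1210) / 1456, giving tanθ = 0.4807 or 2.142.
θ = 25.67° or 64.98°; the smaller is 25.67°.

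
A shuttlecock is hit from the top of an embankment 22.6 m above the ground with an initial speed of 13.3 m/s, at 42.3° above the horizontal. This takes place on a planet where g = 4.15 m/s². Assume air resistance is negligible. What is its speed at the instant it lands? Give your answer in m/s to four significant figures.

19.09 m/s

Resolve: vₓ = 13.30 cos 42.3° = 9.837 m/s and v_y0 = 13.30 sin 42.3° = 8.951 m/s.
With up positive and y = 0 at the ground: y(t) = 22.6 + (8.951) t − 2.075 t². Setting y = 0 and taking the positive root: t = [8.951 + √(8.951² + 2·4.15·22.6)] / 4.15 = (8.951 + 16.36) / 4.15 = 6.099 s.
Vertical velocity at impact: v_y = v_y0 − g t = 8.951 − 4.15 × 6.099 = −16.36 m/s.
Speed: |v| = √(vₓ² + v_y²) = √(9.837² + 16.36²) = 19.09 m/s.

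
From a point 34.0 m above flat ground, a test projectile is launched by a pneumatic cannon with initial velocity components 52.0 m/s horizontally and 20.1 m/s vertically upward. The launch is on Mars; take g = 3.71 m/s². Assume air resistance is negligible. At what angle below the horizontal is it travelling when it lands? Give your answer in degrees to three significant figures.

The projectile lands when y = 34.0 + (20.10) t − ½·3.71·t² = 0. Positive root: t = (20.10 + √(20.10² + 2·3.71·34.0)) / 3.71 = (20.10 + 25.62) / 3.71 = 12.32 s.
At impact: v_y = v_y0 − g t = −25.62 m/s; vₓ = 52.00 m/s.
Angle below horizontal: arctan(|v_y|/vₓ) = arctan(25.62/52.00) = 26.23°.

26.2°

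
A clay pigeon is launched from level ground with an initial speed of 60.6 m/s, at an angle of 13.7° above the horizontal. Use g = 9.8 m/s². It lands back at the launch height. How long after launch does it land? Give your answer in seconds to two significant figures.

Components: vₓ = 60.60 cos 13.7° = 58.88 m/s, v_y0 = 60.60 sin 13.7° = 14.35 m/s.
Time of flight on level ground: T = 2 v_y0 / g = 2 × 14.35 / 9.80 = 2.929 s.

2.9 s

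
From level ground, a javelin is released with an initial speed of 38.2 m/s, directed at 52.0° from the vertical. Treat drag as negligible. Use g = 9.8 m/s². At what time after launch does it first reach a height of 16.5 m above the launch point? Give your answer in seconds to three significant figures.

0.853 s

Resolve: vₓ = 38.20 sin 52.0° = 30.10 m/s and v_y0 = 38.20 cos 52.0° = 23.52 m/s.
Require v_y0 t − ½ g t² = 16.5, i.e. 4.900 t² − 23.52 t + 16.5 = 0.
Quadratic formula: t = (23.52 ± √229.71) / 9.80 = (23.52 ± 15.16) / 9.80 → t = 0.8533 s or 3.946 s.
The first (ascending) time is 0.8533 s.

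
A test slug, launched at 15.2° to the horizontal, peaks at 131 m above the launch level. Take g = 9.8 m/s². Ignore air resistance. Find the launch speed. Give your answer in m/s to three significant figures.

At the peak v_y = 0, so v_y0 = √(2gH) = √(2 × 9.80 × 131) = 50.67 m/s.
v_y0 = v₀ sin θ ⇒ v₀ = 50.67 / sin 15.2° = 193.3 m/s.

193 m/s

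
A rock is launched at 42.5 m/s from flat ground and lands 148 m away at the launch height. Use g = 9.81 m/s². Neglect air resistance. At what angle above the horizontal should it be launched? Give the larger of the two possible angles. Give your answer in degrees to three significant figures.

From R = (v₀²/g) sin 2θ: sin 2θ = 9.81 × 148 / 1806.2 = 0.8038.
2θ = 53.50° or 180° − 53.50° = 126.5°, so θ = 26.75° or 63.25°.
The larger angle is 63.25°.

63.3°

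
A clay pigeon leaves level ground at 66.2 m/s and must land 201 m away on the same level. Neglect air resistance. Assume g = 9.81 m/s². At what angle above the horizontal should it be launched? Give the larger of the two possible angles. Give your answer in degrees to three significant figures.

R = v₀² sin 2θ / g gives sin 2θ = gR/v₀² = 9.81·201/66.2² = 0.4499.
2θ = 26.74° or 180° − 26.74° = 153.3°, so θ = 13.37° or 76.63°.
The larger angle is 76.63°.

76.6°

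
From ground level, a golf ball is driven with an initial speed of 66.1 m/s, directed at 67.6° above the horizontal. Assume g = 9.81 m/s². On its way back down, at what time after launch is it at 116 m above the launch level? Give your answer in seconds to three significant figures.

Horizontal component vₓ = 66.10 cos 67.6° = 25.19 m/s; vertical v_y0 = 66.10 sin 67.6° = 61.11 m/s.
Require v_y0 t − ½ g t² = 116, i.e. 4.905 t² − 61.11 t + 116 = 0.
t = [61.11 ± √(61.11² − 2·9.81·116)] / 9.81 = (61.11 ± 38.19) / 9.81, so t = 2.336 s or t = 10.12 s.
The descending-branch root is 10.12 s.

10.1 s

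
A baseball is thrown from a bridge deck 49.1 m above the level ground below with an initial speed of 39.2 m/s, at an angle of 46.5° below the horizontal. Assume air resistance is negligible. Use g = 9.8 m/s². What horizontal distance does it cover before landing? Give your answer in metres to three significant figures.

Components: vₓ = 39.20 cos 46.5° = 26.98 m/s, v_y0 = −28.43 m/s (downward).
The projectile lands when y = 49.1 + (−28.43) t − ½·9.80·t² = 0. Positive root: t = (−28.43 + √(28.43² + 2·9.80·49.1)) / 9.80 = (−28.43 + 42.08) / 9.80 = 1.393 s.
Horizontal distance: R = vₓ t = 26.98 × 1.393 = 37.58 m.

37.6 m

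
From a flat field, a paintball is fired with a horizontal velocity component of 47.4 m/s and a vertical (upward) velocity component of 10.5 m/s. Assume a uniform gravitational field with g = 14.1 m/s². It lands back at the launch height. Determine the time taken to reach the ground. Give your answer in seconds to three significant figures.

1.49 s

It returns to y = 0 when t = 2 v_y0 / g = 2(10.50)/14.1 = 1.489 s.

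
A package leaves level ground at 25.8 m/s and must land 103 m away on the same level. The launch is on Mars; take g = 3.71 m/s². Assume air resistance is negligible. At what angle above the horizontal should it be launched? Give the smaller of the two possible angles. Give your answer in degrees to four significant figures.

17.52°

Level-ground range R = v₀² sin(2θ)/g ⇒ sin(2θ) = gR/v₀² = 3.71 × 103 / 25.8² = 0.5741.
2θ = 35.04° or 180° − 35.04° = 145.0°, so θ = 17.52° or 72.48°.
The smaller angle is 17.52°.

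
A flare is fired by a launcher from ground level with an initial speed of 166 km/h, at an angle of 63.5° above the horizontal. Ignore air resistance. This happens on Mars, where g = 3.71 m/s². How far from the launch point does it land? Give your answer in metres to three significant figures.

Convert: 166 km/h = 166/3.6 = 46.11 m/s.
Horizontal component vₓ = 46.11 cos 63.5° = 20.57 m/s; vertical v_y0 = 46.11 sin 63.5° = 41.27 m/s.
Time aloft: T = 2 v_y0 / g = 2 × 41.27 / 3.71 = 22.25 s.
Horizontal distance R = vₓ T = 20.57 × 22.25 = 457.7 m.

458 m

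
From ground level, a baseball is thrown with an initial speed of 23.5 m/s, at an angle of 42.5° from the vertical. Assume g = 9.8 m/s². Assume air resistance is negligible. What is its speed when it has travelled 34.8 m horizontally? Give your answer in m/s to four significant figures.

Horizontal component vₓ = 23.50 sin 42.5° = 15.88 m/s; vertical v_y0 = 23.50 cos 42.5° = 17.33 m/s.
x = vₓ t ⇒ t = 34.8/15.88 = 2.192 s.
Vertical velocity there: v_y = v_y0 − g t = 17.33 − 9.80 × 2.192 = −4.155 m/s.
Speed: √(vₓ² + v_y²) = √(15.88² + 4.155²) = 16.41 m/s.

16.41 m/s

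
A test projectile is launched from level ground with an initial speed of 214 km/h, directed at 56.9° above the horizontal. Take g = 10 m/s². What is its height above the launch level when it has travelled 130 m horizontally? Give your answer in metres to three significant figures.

119 m

Convert: 214 km/h = 214/3.6 = 59.44 m/s.
Horizontal component vₓ = 59.44 cos 56.9° = 32.46 m/s; vertical v_y0 = 59.44 sin 56.9° = 49.80 m/s.
x = vₓ t ⇒ t = 130/32.46 = 4.005 s.
Height: y = v_y0 t − ½ g t² = 49.80 × 4.005 − 5.000 × 4.005² = 199.4 − 80.18 = 119.2 m.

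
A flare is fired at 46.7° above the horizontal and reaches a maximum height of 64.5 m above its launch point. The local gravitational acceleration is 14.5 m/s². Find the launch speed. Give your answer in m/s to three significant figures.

At the peak v_y = 0, so v_y0 = √(2gH) = √(2 × 14.5 × 64.5) = 43.25 m/s.
v_y0 = v₀ sin θ ⇒ v₀ = 43.25 / sin 46.7° = 59.43 m/s.

59.4 m/s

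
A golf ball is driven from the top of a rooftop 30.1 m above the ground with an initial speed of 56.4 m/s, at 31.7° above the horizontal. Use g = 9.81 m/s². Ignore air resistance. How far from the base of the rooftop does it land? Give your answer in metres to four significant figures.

Components: vₓ = 56.40 cos 31.7° = 47.99 m/s, v_y0 = 56.40 sin 31.7° = 29.64 m/s.
Vertical motion (up positive, ground at y = 0): 4.905 t² − (29.64) t − 30.1 = 0, so t = (29.64 + √(29.64² + 2·9.81·30.1)) / 9.81 = (29.64 + 38.33) / 9.81 = 6.928 s.
Horizontal distance: R = vₓ t = 47.99 × 6.928 = 332.4 m.

332.4 m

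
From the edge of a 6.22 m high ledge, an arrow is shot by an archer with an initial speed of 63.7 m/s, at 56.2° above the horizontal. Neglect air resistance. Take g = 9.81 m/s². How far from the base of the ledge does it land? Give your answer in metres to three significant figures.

387 m

Resolve: vₓ = 63.70 cos 56.2° = 35.44 m/s and v_y0 = 63.70 sin 56.2° = 52.93 m/s.
The projectile lands when y = 6.22 + (52.93) t − ½·9.81·t² = 0. Positive root: t = (52.93 + √(52.93² + 2·9.81·6.22)) / 9.81 = (52.93 + 54.07) / 9.81 = 10.91 s.
Horizontal distance: R = vₓ t = 35.44 × 10.91 = 386.5 m.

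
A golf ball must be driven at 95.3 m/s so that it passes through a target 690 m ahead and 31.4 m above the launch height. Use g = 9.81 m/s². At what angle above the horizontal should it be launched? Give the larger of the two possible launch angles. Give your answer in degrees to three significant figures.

Trajectory: y = x tanθ − g x² (1 + tan²θ)/(2v₀²). With x = 690, y = 31.4, v₀ = 95.3, g = 9.81:
257.1 tan²θ − 690 tanθ + (288.5) = 0.
tanθ = [690 ± √(690² − 4 × 257.1 × (288.5))] / (2 × 257.1) = (690 ± 423.5) / 514.3, giving tanθ = 0.5182 or 2.165.
θ = 27.40° or 65.21°; the larger is 65.21°.

65.2°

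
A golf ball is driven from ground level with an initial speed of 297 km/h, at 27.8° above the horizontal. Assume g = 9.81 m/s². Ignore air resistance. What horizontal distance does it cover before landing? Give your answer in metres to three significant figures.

572 m

Convert: 297 km/h = 297/3.6 = 82.50 m/s.
vₓ = 82.50 cos 27.8° = 72.98 m/s; v_y0 = 82.50 sin 27.8° = 38.48 m/s.
Flight time T = 2 v_y0 / g = 7.844 s.
Horizontal distance R = vₓ T = 72.98 × 7.844 = 572.5 m.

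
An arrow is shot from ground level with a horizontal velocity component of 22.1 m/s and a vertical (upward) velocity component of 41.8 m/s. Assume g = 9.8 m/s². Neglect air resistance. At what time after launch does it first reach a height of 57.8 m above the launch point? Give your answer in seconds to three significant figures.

Require v_y0 t − ½ g t² = 57.8, i.e. 4.900 t² − 41.80 t + 57.8 = 0.
t = [41.80 ± √(41.80² − 2·9.80·57.8)] / 9.80 = (41.80 ± 24.79) / 9.80, so t = 1.736 s or t = 6.795 s.
The first (ascending) time is 1.736 s.

1.74 s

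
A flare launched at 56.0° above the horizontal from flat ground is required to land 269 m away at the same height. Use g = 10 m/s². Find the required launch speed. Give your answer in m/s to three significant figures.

From R = (v₀² / g) sin 2θ: v₀ = √(gR / sin 2θ).
v₀ = √(10.0 × 269 / sin 112.0°) = √(2690 / 0.9272) = √2901.3 = 53.86 m/s.

53.9 m/s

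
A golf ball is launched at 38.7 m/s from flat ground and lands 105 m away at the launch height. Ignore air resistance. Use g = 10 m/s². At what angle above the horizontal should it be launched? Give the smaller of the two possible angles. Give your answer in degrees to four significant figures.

Level-ground range R = v₀² sin(2θ)/g ⇒ sin(2θ) = gR/v₀² = 10.0 × 105 / 38.7² = 0.7011.
2θ = 44.51° or 180° − 44.51° = 135.5°, so θ = 22.26° or 67.74°.
The smaller angle is 22.26°.

22.26°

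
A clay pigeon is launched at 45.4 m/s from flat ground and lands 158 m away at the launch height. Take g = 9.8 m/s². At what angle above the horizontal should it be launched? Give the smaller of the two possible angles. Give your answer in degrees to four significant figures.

From R = (v₀²/g) sin 2θ: sin 2θ = 9.80 × 158 / 2061.2 = 0.7512.
2θ = 48.70° or 180° − 48.70° = 131.3°, so θ = 24.35° or 65.65°.
The smaller angle is 24.35°.

24.35°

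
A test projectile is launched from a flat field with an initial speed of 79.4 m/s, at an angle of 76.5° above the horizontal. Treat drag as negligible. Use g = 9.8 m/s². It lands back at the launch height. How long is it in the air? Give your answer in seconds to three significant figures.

15.8 s

Resolve: vₓ = 79.40 cos 76.5° = 18.54 m/s and v_y0 = 79.40 sin 76.5° = 77.21 m/s.
Time of flight on level ground: T = 2 v_y0 / g = 2 × 77.21 / 9.80 = 15.76 s.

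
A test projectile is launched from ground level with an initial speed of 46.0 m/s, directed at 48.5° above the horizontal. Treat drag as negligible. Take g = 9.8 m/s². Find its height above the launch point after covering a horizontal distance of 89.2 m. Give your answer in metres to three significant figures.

58.9 m

vₓ = 46.00 cos 48.5° = 30.48 m/s; v_y0 = 46.00 sin 48.5° = 34.45 m/s.
x = vₓ t ⇒ t = 89.2/30.48 = 2.926 s.
Height: y = v_y0 t − ½ g t² = 34.45 × 2.926 − 4.900 × 2.926² = 100.8 − 41.96 = 58.86 m.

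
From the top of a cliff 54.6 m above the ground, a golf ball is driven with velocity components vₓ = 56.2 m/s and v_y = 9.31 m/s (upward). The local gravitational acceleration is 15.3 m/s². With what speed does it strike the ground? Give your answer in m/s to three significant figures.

With up positive and y = 0 at the ground: y(t) = 54.6 + (9.310) t − 7.650 t². Setting y = 0 and taking the positive root: t = [9.310 + √(9.310² + 2·15.3·54.6)] / 15.3 = (9.310 + 41.92) / 15.3 = 3.348 s.
Vertical velocity at impact: v_y = v_y0 − g t = 9.310 − 15.3 × 3.348 = −41.92 m/s.
Speed: |v| = √(vₓ² + v_y²) = √(56.20² + 41.92²) = 70.11 m/s.

70.1 m/s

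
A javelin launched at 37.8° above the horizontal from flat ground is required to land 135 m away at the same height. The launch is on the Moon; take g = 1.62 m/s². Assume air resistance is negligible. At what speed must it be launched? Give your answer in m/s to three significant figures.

15.0 m/s

Level-ground range: R = v₀² sin(2θ)/g, so v₀ = √(gR / sin 2θ).
v₀ = √(1.62 × 135 / sin 75.60°) = √(218.7 / 0.9686) = √225.79 = 15.03 m/s.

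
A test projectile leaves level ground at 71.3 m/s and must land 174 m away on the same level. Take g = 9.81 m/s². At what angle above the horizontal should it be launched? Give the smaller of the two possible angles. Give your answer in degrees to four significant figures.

9.810°

From R = (v₀²/g) sin 2θ: sin 2θ = 9.81 × 174 / 5083.7 = 0.3358.
2θ = 19.62° or 180° − 19.62° = 160.4°, so θ = 9.810° or 80.19°.
The smaller angle is 9.810°.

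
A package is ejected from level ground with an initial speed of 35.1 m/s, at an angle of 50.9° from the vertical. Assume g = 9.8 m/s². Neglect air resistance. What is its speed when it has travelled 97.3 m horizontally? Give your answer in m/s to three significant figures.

30.1 m/s

Horizontal component vₓ = 35.10 sin 50.9° = 27.24 m/s; vertical v_y0 = 35.10 cos 50.9° = 22.14 m/s.
x = vₓ t ⇒ t = 97.3/27.24 = 3.572 s.
Vertical velocity there: v_y = v_y0 − g t = 22.14 − 9.80 × 3.572 = −12.87 m/s.
Speed: √(vₓ² + v_y²) = √(27.24² + 12.87²) = 30.13 m/s.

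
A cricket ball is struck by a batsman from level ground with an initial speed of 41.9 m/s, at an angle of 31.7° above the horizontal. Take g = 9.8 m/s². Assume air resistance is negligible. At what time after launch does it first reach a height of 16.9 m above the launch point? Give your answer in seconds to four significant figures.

0.9823 s

Components: vₓ = 41.90 cos 31.7° = 35.65 m/s, v_y0 = 41.90 sin 31.7° = 22.02 m/s.
Height y(t) = 22.02 t − 4.900 t² = 16.9 gives 4.900 t² − 22.02 t + 16.9 = 0.
Quadratic formula: t = (22.02 ± √153.52) / 9.80 = (22.02 ± 12.39) / 9.80 → t = 0.9823 s or 3.511 s.
The first (ascending) time is 0.9823 s.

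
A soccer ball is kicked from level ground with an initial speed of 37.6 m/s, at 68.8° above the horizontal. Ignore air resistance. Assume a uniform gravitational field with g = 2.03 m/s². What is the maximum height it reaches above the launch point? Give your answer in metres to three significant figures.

Horizontal component vₓ = 37.60 cos 68.8° = 13.60 m/s; vertical v_y0 = 37.60 sin 68.8° = 35.06 m/s.
Maximum height: H = v_y0² / (2g) = 35.06² / (2 × 2.03) = 302.7 m.

303 m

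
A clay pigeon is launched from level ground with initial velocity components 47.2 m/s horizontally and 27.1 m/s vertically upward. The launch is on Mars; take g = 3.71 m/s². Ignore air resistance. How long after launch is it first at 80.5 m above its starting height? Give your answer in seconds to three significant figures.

Require v_y0 t − ½ g t² = 80.5, i.e. 1.855 t² − 27.10 t + 80.5 = 0.
t = [27.10 ± √(27.10² − 2·3.71·80.5)] / 3.71 = (27.10 ± 11.71) / 3.71, so t = 4.149 s or t = 10.46 s.
The first (ascending) time is 4.149 s.

4.15 s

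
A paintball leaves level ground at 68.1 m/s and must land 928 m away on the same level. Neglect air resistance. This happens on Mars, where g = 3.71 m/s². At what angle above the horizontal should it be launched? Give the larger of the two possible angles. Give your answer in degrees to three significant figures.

From R = (v₀²/g) sin 2θ: sin 2θ = 3.71 × 928 / 4637.6 = 0.7424.
2θ = 47.93° or 180° − 47.93° = 132.1°, so θ = 23.97° or 66.03°.
The larger angle is 66.03°.

66.0°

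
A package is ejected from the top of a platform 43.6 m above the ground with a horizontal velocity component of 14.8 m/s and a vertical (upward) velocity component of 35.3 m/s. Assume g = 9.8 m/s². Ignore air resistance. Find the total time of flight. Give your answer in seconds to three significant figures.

The projectile lands when y = 43.6 + (35.30) t − ½·9.80·t² = 0. Positive root: t = (35.30 + √(35.30² + 2·9.80·43.6)) / 9.80 = (35.30 + 45.83) / 9.80 = 8.279 s.

8.28 s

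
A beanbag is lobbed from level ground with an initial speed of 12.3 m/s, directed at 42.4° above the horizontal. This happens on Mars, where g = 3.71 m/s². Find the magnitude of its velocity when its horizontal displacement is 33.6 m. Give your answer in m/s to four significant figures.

Components: vₓ = 12.30 cos 42.4° = 9.083 m/s, v_y0 = 12.30 sin 42.4° = 8.294 m/s.
Time to reach x = 33.6 m: t = x/vₓ = 33.6/9.083 = 3.699 s.
Vertical velocity there: v_y = v_y0 − g t = 8.294 − 3.71 × 3.699 = −5.430 m/s.
Speed: √(vₓ² + v_y²) = √(9.083² + 5.430²) = 10.58 m/s.

10.58 m/s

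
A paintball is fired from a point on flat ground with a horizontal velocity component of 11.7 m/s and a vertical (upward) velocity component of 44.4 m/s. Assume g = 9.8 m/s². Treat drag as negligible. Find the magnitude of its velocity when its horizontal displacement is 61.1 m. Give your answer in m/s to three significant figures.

Time to reach x = 61.1 m: t = x/vₓ = 61.1/11.70 = 5.222 s.
Vertical velocity there: v_y = v_y0 − g t = 44.40 − 9.80 × 5.222 = −6.778 m/s.
Speed: √(vₓ² + v_y²) = √(11.70² + 6.778²) = 13.52 m/s.

13.5 m/s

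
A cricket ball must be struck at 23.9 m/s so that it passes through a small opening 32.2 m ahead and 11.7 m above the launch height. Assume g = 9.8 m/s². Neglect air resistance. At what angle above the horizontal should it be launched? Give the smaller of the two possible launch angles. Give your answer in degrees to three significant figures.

Trajectory: y = x tanθ − g x² (1 + tan²θ)/(2v₀²). With x = 32.2, y = 11.7, v₀ = 23.9, g = 9.80:
8.894 tan²θ − 32.2 tanθ + (20.59) = 0.
tanθ = [32.2 ± √(32.2² − 4 × 8.894 × (20.59))] / (2 × 8.894) = (32.2 ± 17.44) / 17.79, giving tanθ = 0.8297 or 2.791.
θ = 39.68° or 70.28°; the smaller is 39.68°.

39.7°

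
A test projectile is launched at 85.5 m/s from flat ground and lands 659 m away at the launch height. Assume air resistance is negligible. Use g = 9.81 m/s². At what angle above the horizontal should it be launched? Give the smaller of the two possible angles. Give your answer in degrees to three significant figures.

R = v₀² sin 2θ / g gives sin 2θ = gR/v₀² = 9.81·659/85.5² = 0.8843.
2θ = 62.17° or 180° − 62.17° = 117.8°, so θ = 31.09° or 58.91°.
The smaller angle is 31.09°.

31.1°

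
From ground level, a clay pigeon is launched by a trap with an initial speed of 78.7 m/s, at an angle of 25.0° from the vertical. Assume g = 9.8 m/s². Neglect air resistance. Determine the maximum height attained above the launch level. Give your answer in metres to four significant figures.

Horizontal component vₓ = 78.70 sin 25.0° = 33.26 m/s; vertical v_y0 = 78.70 cos 25.0° = 71.33 m/s.
Maximum height: H = v_y0² / (2g) = 71.33² / (2 × 9.80) = 259.6 m.

259.6 m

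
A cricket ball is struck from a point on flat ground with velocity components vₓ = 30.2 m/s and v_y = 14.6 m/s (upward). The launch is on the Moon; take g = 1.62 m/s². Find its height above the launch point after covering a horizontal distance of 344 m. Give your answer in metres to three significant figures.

x = vₓ t ⇒ t = 344/30.20 = 11.39 s.
Height: y = v_y0 t − ½ g t² = 14.60 × 11.39 − 0.8100 × 11.39² = 166.3 − 105.1 = 61.21 m.

61.2 m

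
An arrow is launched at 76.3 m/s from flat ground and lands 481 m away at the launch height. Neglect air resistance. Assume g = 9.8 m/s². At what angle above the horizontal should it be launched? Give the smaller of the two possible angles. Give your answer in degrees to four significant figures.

27.03°

Level-ground range R = v₀² sin(2θ)/g ⇒ sin(2θ) = gR/v₀² = 9.80 × 481 / 76.3² = 0.8097.
2θ = 54.07° or 180° − 54.07° = 125.9°, so θ = 27.03° or 62.97°.
The smaller angle is 27.03°.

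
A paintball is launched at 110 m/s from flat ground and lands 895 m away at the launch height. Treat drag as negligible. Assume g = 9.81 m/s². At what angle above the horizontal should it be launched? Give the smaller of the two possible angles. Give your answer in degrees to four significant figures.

23.26°

R = v₀² sin 2θ / g gives sin 2θ = gR/v₀² = 9.81·895/110² = 0.7256.
2θ = 46.52° or 180° − 46.52° = 133.5°, so θ = 23.26° or 66.74°.
The smaller angle is 23.26°.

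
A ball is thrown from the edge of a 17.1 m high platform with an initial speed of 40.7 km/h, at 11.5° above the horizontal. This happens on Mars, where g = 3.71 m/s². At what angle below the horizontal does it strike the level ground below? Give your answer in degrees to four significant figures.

Convert: 40.7 km/h = 40.7/3.6 = 11.31 m/s.
Resolve: vₓ = 11.31 cos 11.5° = 11.08 m/s and v_y0 = 11.31 sin 11.5° = 2.254 m/s.
The projectile lands when y = 17.1 + (2.254) t − ½·3.71·t² = 0. Positive root: t = (2.254 + √(2.254² + 2·3.71·17.1)) / 3.71 = (2.254 + 11.49) / 3.71 = 3.704 s.
At impact: v_y = v_y0 − g t = −11.49 m/s; vₓ = 11.08 m/s.
Angle below horizontal: arctan(|v_y|/vₓ) = arctan(11.49/11.08) = 46.04°.

46.04°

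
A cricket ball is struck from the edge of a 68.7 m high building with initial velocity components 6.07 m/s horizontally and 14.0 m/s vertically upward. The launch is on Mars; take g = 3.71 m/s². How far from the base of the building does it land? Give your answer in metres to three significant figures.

66.4 m

Vertical motion (up positive, ground at y = 0): 1.855 t² − (14.00) t − 68.7 = 0, so t = (14.00 + √(14.00² + 2·3.71·68.7)) / 3.71 = (14.00 + 26.57) / 3.71 = 10.93 s.
Horizontal distance: R = vₓ t = 6.070 × 10.93 = 66.37 m.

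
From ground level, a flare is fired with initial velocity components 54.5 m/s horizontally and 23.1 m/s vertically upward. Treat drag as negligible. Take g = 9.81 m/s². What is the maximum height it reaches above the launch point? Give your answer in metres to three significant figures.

Peak height H = v_y0² / (2g) = 533.61 / 19.62 = 27.20 m.

27.2 m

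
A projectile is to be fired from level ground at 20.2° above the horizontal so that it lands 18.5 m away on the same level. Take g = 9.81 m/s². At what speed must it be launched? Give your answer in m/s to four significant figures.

Level-ground range: R = v₀² sin(2θ)/g, so v₀ = √(gR / sin 2θ).
v₀ = √(9.81 × 18.5 / sin 40.40°) = √(181.5 / 0.6481) = √280.02 = 16.73 m/s.

16.73 m/s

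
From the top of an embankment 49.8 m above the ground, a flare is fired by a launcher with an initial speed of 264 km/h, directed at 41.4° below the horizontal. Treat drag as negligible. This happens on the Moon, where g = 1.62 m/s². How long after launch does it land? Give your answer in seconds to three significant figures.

1.01 s

Convert: 264 km/h = 264/3.6 = 73.33 m/s.
Components: vₓ = 73.33 cos 41.4° = 55.01 m/s, v_y0 = −48.50 m/s (downward).
With up positive and y = 0 at the ground: y(t) = 49.8 + (−48.50) t − 0.8100 t². Setting y = 0 and taking the positive root: t = [−48.50 + √(48.50² + 2·1.62·49.8)] / 1.62 = (−48.50 + 50.13) / 1.62 = 1.010 s.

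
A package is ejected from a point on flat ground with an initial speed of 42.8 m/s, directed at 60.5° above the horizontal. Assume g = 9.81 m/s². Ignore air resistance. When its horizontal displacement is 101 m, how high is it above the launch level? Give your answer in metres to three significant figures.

65.9 m

Components: vₓ = 42.80 cos 60.5° = 21.08 m/s, v_y0 = 42.80 sin 60.5° = 37.25 m/s.
Time to reach x = 101 m: t = x/vₓ = 101/21.08 = 4.792 s.
Height: y = v_y0 t − ½ g t² = 37.25 × 4.792 − 4.905 × 4.792² = 178.5 − 112.6 = 65.87 m.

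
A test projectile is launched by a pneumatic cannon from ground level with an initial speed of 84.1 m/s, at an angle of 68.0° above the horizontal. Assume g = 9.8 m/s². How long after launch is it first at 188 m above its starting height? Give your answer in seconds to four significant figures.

2.963 s

Components: vₓ = 84.10 cos 68.0° = 31.50 m/s, v_y0 = 84.10 sin 68.0° = 77.98 m/s.
Require v_y0 t − ½ g t² = 188, i.e. 4.900 t² − 77.98 t + 188 = 0.
Quadratic formula: t = (77.98 ± √2395.5) / 9.80 = (77.98 ± 48.94) / 9.80 → t = 2.963 s or 12.95 s.
The first (ascending) time is 2.963 s.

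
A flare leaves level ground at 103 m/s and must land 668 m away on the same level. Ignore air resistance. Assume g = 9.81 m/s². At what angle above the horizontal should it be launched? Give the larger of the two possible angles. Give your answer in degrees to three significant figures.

R = v₀² sin 2θ / g gives sin 2θ = gR/v₀² = 9.81·668/103² = 0.6177.
2θ = 38.15° or 180° − 38.15° = 141.9°, so θ = 19.07° or 70.93°.
The larger angle is 70.93°.

70.9°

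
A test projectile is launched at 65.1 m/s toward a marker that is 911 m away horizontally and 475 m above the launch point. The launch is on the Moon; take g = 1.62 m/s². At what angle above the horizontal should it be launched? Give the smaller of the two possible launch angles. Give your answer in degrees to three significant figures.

39.0°

Trajectory: y = x tanθ − g x² (1 + tan²θ)/(2v₀²). With x = 911, y = 475, v₀ = 65.1, g = 1.62:
158.6 tan²θ − 911 tanθ + (633.6) = 0.
tanθ = [911 ± √(911² − 4 × 158.6 × (633.6))] / (2 × 158.6) = (911 ± 654.1) / 317.2, giving tanθ = 0.8097 or 4.934.
θ = 39.00° or 78.54°; the smaller is 39.00°.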